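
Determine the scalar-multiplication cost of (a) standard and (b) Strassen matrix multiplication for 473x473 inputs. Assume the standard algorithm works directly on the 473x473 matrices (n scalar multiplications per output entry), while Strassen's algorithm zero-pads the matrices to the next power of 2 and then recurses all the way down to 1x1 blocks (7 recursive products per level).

Matrix multiplication for 473x473 matrices:

Strassen's algorithm requires power-of-2 dimensions. Pad 473x473 to 512x512 (next power of 2).

Standard algorithm: 473^3 = 105823817 multiplications
Strassen's algorithm: 7^(log2(512)) = 7^9 = 40353607 multiplications
Savings: 105823817 - 40353607 = 65470210 multiplications

Standard: 105823817 multiplications (473^3). Strassen: 40353607 multiplications (7^9, after padding to 512x512). Strassen reduces 8 recursive multiplications to 7 at each level.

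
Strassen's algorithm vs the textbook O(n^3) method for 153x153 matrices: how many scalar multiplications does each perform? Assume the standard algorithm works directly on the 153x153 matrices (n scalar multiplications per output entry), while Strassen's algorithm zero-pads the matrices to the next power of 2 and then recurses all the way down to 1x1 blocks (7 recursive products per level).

Matrix multiplication for 153x153 matrices:

Strassen's algorithm requires power-of-2 dimensions. Pad 153x153 to 256x256 (next power of 2).

Standard algorithm: 153^3 = 3581577 multiplications
Strassen's algorithm: 7^(log2(256)) = 7^8 = 5764801 multiplications
Difference: 3581577 - 5764801 = -2183224 (Strassen uses MORE here due to padding overhead — for small or just-over-power-of-2 n, padding can outweigh the per-level savings)

Standard: 3581577 multiplications (153^3). Strassen: 5764801 multiplications (7^8, after padding to 256x256). Strassen reduces 8 recursive multiplications to 7 at each level.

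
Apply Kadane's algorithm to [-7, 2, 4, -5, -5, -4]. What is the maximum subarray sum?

Using Kadane's algorithm on [-7, 2, 4, -5, -5, -4]:

Scanning through the array:
Position 1 (value 2): max_ending_here = 2, max_so_far = 2
Position 2 (value 4): max_ending_here = 6, max_so_far = 6
Position 3 (value -5): max_ending_here = 1, max_so_far = 6
Position 4 (value -5): max_ending_here = -4, max_so_far = 6
Position 5 (value -4): max_ending_here = -4, max_so_far = 6

Maximum subarray: [2, 4]
Maximum sum: 6

The maximum subarray is [2, 4] with sum 6. This subarray runs from index 1 to index 2.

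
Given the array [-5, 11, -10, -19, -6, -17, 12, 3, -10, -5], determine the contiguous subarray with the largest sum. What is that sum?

Using Kadane's algorithm on [-5, 11, -10, -19, -6, -17, 12, 3, -10, -5]:

Scanning through the array:
Position 1 (value 11): max_ending_here = 11, max_so_far = 11
Position 2 (value -10): max_ending_here = 1, max_so_far = 11
Position 3 (value -19): max_ending_here = -18, max_so_far = 11
Position 4 (value -6): max_ending_here = -6, max_so_far = 11
Position 5 (value -17): max_ending_here = -17, max_so_far = 11
Position 6 (value 12): max_ending_here = 12, max_so_far = 12
Position 7 (value 3): max_ending_here = 15, max_so_far = 15
Position 8 (value -10): max_ending_here = 5, max_so_far = 15
Position 9 (value -5): max_ending_here = 0, max_so_far = 15

Maximum subarray: [12, 3]
Maximum sum: 15

The maximum subarray is [12, 3] with sum 15. This subarray runs from index 6 to index 7.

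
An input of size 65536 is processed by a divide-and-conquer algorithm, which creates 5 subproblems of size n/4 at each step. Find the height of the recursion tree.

For divide and conquer with division factor 4:

Problem sizes at each level:
Level 0: 65536
Level 1: 16384
Level 2: 4096
Level 3: 1024
Level 4: 256
Level 5: 64
Level 6: 16
Level 7: 4
Level 8: 1

The root is level 0 and the size-1 base case is level 8 (the tree spans levels 0 through 8, i.e. 9 levels counting the root), so the depth is the number of divisions: log_4(65536) = 8

The recursion tree depth is log_4(65536) = 8. At each level, the problem size is divided by 4, so it takes 8 divisions to reduce to a base case of size 1. The algorithm makes 5 recursive calls at each level.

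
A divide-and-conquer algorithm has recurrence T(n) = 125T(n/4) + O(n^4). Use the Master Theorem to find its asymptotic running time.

Master Theorem for T(n) = 125T(n/4) + O(n^4):

a = 125, b = 4, c = 4
log_b(a) = log_4(125) = 3.4829

Case 3: c = 4 > log_4(125) = 3.4829
T(n) = O(n^4) = O(n^4)

For T(n) = 125T(n/4) + O(n^4): log_4(125) = 3.4829. This is Case 3 of the Master Theorem (c > log_b(a), work dominated by root), giving O(n^4).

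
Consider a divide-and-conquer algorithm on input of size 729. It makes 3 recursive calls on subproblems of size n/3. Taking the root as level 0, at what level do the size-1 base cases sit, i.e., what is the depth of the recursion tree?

For divide and conquer with division factor 3:

Problem sizes at each level:
Level 0: 729
Level 1: 243
Level 2: 81
Level 3: 27
Level 4: 9
Level 5: 3
Level 6: 1

The root is level 0 and the size-1 base case is level 6 (the tree spans levels 0 through 6, i.e. 7 levels counting the root), so the depth is the number of divisions: log_3(729) = 6

The recursion tree depth is log_3(729) = 6. At each level, the problem size is divided by 3, so it takes 6 divisions to reduce to a base case of size 1. The algorithm makes 3 recursive calls at each level.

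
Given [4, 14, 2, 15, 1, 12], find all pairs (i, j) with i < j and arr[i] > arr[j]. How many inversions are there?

Finding inversions in [4, 14, 2, 15, 1, 12]:

(0, 2): arr[0]=4 > arr[2]=2
(0, 4): arr[0]=4 > arr[4]=1
(1, 2): arr[1]=14 > arr[2]=2
(1, 4): arr[1]=14 > arr[4]=1
(1, 5): arr[1]=14 > arr[5]=12
(2, 4): arr[2]=2 > arr[4]=1
(3, 4): arr[3]=15 > arr[4]=1
(3, 5): arr[3]=15 > arr[5]=12

Total inversions: 8

The array has 8 inversion(s): (0,2), (0,4), (1,2), (1,4), (1,5), (2,4), (3,4), (3,5). Each pair (i,j) satisfies i < j and arr[i] > arr[j].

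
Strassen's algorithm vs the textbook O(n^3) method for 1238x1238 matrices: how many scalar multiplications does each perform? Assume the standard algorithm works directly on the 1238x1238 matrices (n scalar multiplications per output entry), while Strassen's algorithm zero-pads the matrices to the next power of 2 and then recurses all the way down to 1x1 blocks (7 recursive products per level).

Matrix multiplication for 1238x1238 matrices:

Strassen's algorithm requires power-of-2 dimensions. Pad 1238x1238 to 2048x2048 (next power of 2).

Standard algorithm: 1238^3 = 1897413272 multiplications
Strassen's algorithm: 7^(log2(2048)) = 7^11 = 1977326743 multiplications
Difference: 1897413272 - 1977326743 = -79913471 (Strassen uses MORE here due to padding overhead — for small or just-over-power-of-2 n, padding can outweigh the per-level savings)

Standard: 1897413272 multiplications (1238^3). Strassen: 1977326743 multiplications (7^11, after padding to 2048x2048). Strassen reduces 8 recursive multiplications to 7 at each level.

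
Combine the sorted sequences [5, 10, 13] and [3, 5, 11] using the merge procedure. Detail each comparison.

Merging process:

Compare 5 vs 3: take 3 from right. Merged: [3]
Compare 5 vs 5: take 5 from left. Merged: [3, 5]
Compare 10 vs 5: take 5 from right. Merged: [3, 5, 5]
Compare 10 vs 11: take 10 from left. Merged: [3, 5, 5, 10]
Compare 13 vs 11: take 11 from right. Merged: [3, 5, 5, 10, 11]
Append remaining from left: [13]. Merged: [3, 5, 5, 10, 11, 13]

Final merged array: [3, 5, 5, 10, 11, 13]
Total comparisons: 5

The merged array is [3, 5, 5, 10, 11, 13], requiring 5 comparisons. The merge step runs in O(n) time where n is the total number of elements.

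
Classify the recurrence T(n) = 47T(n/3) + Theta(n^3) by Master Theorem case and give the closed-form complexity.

Master Theorem for T(n) = 47T(n/3) + O(n^3):

a = 47, b = 3, c = 3
log_b(a) = log_3(47) = 3.5046

Case 1: c = 3 < log_3(47) = 3.5046
T(n) = O(n^(log_3 47))

For T(n) = 47T(n/3) + O(n^3): log_3(47) = 3.5046. This is Case 1 of the Master Theorem (c < log_b(a), work dominated by leaves), giving O(n^(log_3 47)).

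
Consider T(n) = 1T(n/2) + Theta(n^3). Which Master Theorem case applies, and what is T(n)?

Master Theorem for T(n) = 1T(n/2) + O(n^3):

a = 1, b = 2, c = 3
log_b(a) = log_2(1) = 0.0000

Case 3: c = 3 > log_2(1) = 0.0000
T(n) = O(n^3) = O(n^3)

For T(n) = 1T(n/2) + O(n^3): log_2(1) = 0.0000. This is Case 3 of the Master Theorem (c > log_b(a), work dominated by root), giving O(n^3).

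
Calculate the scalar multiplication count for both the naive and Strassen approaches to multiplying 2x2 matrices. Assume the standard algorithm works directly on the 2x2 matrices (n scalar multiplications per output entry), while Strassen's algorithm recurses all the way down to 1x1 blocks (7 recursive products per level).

Matrix multiplication for 2x2 matrices:

Standard algorithm: 2^3 = 8 multiplications
Strassen's algorithm: 7^(log2(2)) = 7^1 = 7 multiplications
Savings: 8 - 7 = 1 multiplications

Standard: 8 multiplications (2^3). Strassen: 7 multiplications (7^1). Strassen reduces 8 recursive multiplications to 7 at each level.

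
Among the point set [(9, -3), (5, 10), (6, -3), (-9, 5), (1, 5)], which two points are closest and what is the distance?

Computing all pairwise distances among 5 points:

d((9, -3), (5, 10)) = 13.6015
d((9, -3), (6, -3)) = 3.0 <-- minimum
d((9, -3), (-9, 5)) = 19.6977
d((9, -3), (1, 5)) = 11.3137
d((5, 10), (6, -3)) = 13.0384
d((5, 10), (-9, 5)) = 14.8661
d((5, 10), (1, 5)) = 6.4031
d((6, -3), (-9, 5)) = 17.0
d((6, -3), (1, 5)) = 9.434
d((-9, 5), (1, 5)) = 10.0

Closest pair: (9, -3) and (6, -3) with distance 3.0

The closest pair is (9, -3) and (6, -3) with Euclidean distance 3.0. For 5 points, brute-force pairwise comparison is shown above. For large n, the divide-and-conquer algorithm (sort by x, recurse on halves, check the dividing strip) achieves O(n log n).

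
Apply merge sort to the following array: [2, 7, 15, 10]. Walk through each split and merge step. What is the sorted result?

Merge sort trace:

Split: [2, 7, 15, 10] -> [2, 7] and [15, 10]
  Split: [2, 7] -> [2] and [7]
  Merge: [2] + [7] -> [2, 7]
  Split: [15, 10] -> [15] and [10]
  Merge: [15] + [10] -> [10, 15]
Merge: [2, 7] + [10, 15] -> [2, 7, 10, 15]

Final sorted array: [2, 7, 10, 15]

The merge sort proceeds by recursively splitting the array and merging sorted halves.
After all merges, the sorted array is [2, 7, 10, 15].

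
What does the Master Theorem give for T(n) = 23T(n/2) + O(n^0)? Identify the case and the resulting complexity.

Master Theorem for T(n) = 23T(n/2) + O(n^0):

a = 23, b = 2, c = 0
log_b(a) = log_2(23) = 4.5236

Case 1: c = 0 < log_2(23) = 4.5236
T(n) = O(n^(log_2 23))

For T(n) = 23T(n/2) + O(n^0): log_2(23) = 4.5236. This is Case 1 of the Master Theorem (c < log_b(a), work dominated by leaves), giving O(n^(log_2 23)).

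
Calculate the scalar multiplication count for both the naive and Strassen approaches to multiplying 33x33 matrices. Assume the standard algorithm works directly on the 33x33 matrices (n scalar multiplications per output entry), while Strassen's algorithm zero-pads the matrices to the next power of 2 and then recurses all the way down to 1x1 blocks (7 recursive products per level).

Matrix multiplication for 33x33 matrices:

Strassen's algorithm requires power-of-2 dimensions. Pad 33x33 to 64x64 (next power of 2).

Standard algorithm: 33^3 = 35937 multiplications
Strassen's algorithm: 7^(log2(64)) = 7^6 = 117649 multiplications
Difference: 35937 - 117649 = -81712 (Strassen uses MORE here due to padding overhead — for small or just-over-power-of-2 n, padding can outweigh the per-level savings)

Standard: 35937 multiplications (33^3). Strassen: 117649 multiplications (7^6, after padding to 64x64). Strassen reduces 8 recursive multiplications to 7 at each level.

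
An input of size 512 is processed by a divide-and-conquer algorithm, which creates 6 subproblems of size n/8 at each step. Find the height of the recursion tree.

For divide and conquer with division factor 8:

Problem sizes at each level:
Level 0: 512
Level 1: 64
Level 2: 8
Level 3: 1

The root is level 0 and the size-1 base case is level 3 (the tree spans levels 0 through 3, i.e. 4 levels counting the root), so the depth is the number of divisions: log_8(512) = 3

The recursion tree depth is log_8(512) = 3. At each level, the problem size is divided by 8, so it takes 3 divisions to reduce to a base case of size 1. The algorithm makes 6 recursive calls at each level.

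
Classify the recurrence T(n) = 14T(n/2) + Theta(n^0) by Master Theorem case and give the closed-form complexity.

Master Theorem for T(n) = 14T(n/2) + O(n^0):

a = 14, b = 2, c = 0
log_b(a) = log_2(14) = 3.8074

Case 1: c = 0 < log_2(14) = 3.8074
T(n) = O(n^(log_2 14))

For T(n) = 14T(n/2) + O(n^0): log_2(14) = 3.8074. This is Case 1 of the Master Theorem (c < log_b(a), work dominated by leaves), giving O(n^(log_2 14)).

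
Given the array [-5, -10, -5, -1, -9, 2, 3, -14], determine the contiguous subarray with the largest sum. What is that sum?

Using Kadane's algorithm on [-5, -10, -5, -1, -9, 2, 3, -14]:

Scanning through the array:
Position 1 (value -10): max_ending_here = -10, max_so_far = -5
Position 2 (value -5): max_ending_here = -5, max_so_far = -5
Position 3 (value -1): max_ending_here = -1, max_so_far = -1
Position 4 (value -9): max_ending_here = -9, max_so_far = -1
Position 5 (value 2): max_ending_here = 2, max_so_far = 2
Position 6 (value 3): max_ending_here = 5, max_so_far = 5
Position 7 (value -14): max_ending_here = -9, max_so_far = 5

Maximum subarray: [2, 3]
Maximum sum: 5

The maximum subarray is [2, 3] with sum 5. This subarray runs from index 5 to index 6.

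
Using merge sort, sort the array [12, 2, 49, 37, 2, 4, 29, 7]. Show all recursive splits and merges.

Merge sort trace:

Split: [12, 2, 49, 37, 2, 4, 29, 7] -> [12, 2, 49, 37] and [2, 4, 29, 7]
  Split: [12, 2, 49, 37] -> [12, 2] and [49, 37]
    Split: [12, 2] -> [12] and [2]
    Merge: [12] + [2] -> [2, 12]
    Split: [49, 37] -> [49] and [37]
    Merge: [49] + [37] -> [37, 49]
  Merge: [2, 12] + [37, 49] -> [2, 12, 37, 49]
  Split: [2, 4, 29, 7] -> [2, 4] and [29, 7]
    Split: [2, 4] -> [2] and [4]
    Merge: [2] + [4] -> [2, 4]
    Split: [29, 7] -> [29] and [7]
    Merge: [29] + [7] -> [7, 29]
  Merge: [2, 4] + [7, 29] -> [2, 4, 7, 29]
Merge: [2, 12, 37, 49] + [2, 4, 7, 29] -> [2, 2, 4, 7, 12, 29, 37, 49]

Final sorted array: [2, 2, 4, 7, 12, 29, 37, 49]

The merge sort proceeds by recursively splitting the array and merging sorted halves.
After all merges, the sorted array is [2, 2, 4, 7, 12, 29, 37, 49].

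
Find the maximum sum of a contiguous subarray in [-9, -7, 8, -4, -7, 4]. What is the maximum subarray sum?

Using Kadane's algorithm on [-9, -7, 8, -4, -7, 4]:

Scanning through the array:
Position 1 (value -7): max_ending_here = -7, max_so_far = -7
Position 2 (value 8): max_ending_here = 8, max_so_far = 8
Position 3 (value -4): max_ending_here = 4, max_so_far = 8
Position 4 (value -7): max_ending_here = -3, max_so_far = 8
Position 5 (value 4): max_ending_here = 4, max_so_far = 8

Maximum subarray: [8]
Maximum sum: 8

The maximum subarray is [8] with sum 8. This subarray runs from index 2 to index 2.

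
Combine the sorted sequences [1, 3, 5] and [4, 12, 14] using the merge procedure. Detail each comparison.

Merging process:

Compare 1 vs 4: take 1 from left. Merged: [1]
Compare 3 vs 4: take 3 from left. Merged: [1, 3]
Compare 5 vs 4: take 4 from right. Merged: [1, 3, 4]
Compare 5 vs 12: take 5 from left. Merged: [1, 3, 4, 5]
Append remaining from right: [12, 14]. Merged: [1, 3, 4, 5, 12, 14]

Final merged array: [1, 3, 4, 5, 12, 14]
Total comparisons: 4

The merged array is [1, 3, 4, 5, 12, 14], requiring 4 comparisons. The merge step runs in O(n) time where n is the total number of elements.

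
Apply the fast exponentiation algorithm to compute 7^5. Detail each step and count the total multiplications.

Computing 7^5 by squaring (build up from 7^1; each line after the first costs one multiplication):

7^1 = 7
7^2 = (7^1)^2 = 7^2 = 49
7^4 = (7^2)^2 = 49^2 = 2401
7^5 = 7 * 7^4 = 7 * 2401 = 16807

Result: 16807
Multiplications needed: 3 (3 lines after 7^1)

7^5 = 16807. Using exponentiation by squaring, this requires 3 multiplications. The key idea: if the exponent is even, square the half-power; if odd, multiply by the base once.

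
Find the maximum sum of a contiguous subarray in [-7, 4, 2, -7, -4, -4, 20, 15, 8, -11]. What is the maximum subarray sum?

Using Kadane's algorithm on [-7, 4, 2, -7, -4, -4, 20, 15, 8, -11]:

Scanning through the array:
Position 1 (value 4): max_ending_here = 4, max_so_far = 4
Position 2 (value 2): max_ending_here = 6, max_so_far = 6
Position 3 (value -7): max_ending_here = -1, max_so_far = 6
Position 4 (value -4): max_ending_here = -4, max_so_far = 6
Position 5 (value -4): max_ending_here = -4, max_so_far = 6
Position 6 (value 20): max_ending_here = 20, max_so_far = 20
Position 7 (value 15): max_ending_here = 35, max_so_far = 35
Position 8 (value 8): max_ending_here = 43, max_so_far = 43
Position 9 (value -11): max_ending_here = 32, max_so_far = 43

Maximum subarray: [20, 15, 8]
Maximum sum: 43

The maximum subarray is [20, 15, 8] with sum 43. This subarray runs from index 6 to index 8.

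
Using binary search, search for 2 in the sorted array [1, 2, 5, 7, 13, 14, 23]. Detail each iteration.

Binary search for 2 in [1, 2, 5, 7, 13, 14, 23]:

lo=0, hi=6, mid=3, arr[mid]=7 -> 7 > 2, search left half
lo=0, hi=2, mid=1, arr[mid]=2 -> Found target at index 1!

Binary search finds 2 at index 1 after 2 comparisons. The search repeatedly halves the search space by comparing with the middle element.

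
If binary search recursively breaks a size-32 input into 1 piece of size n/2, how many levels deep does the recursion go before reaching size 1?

For divide and conquer with division factor 2:

Problem sizes at each level:
Level 0: 32
Level 1: 16
Level 2: 8
Level 3: 4
Level 4: 2
Level 5: 1

The root is level 0 and the size-1 base case is level 5 (the tree spans levels 0 through 5, i.e. 6 levels counting the root), so the depth is the number of divisions: log_2(32) = 5

The recursion tree depth is log_2(32) = 5. At each level, the problem size is divided by 2, so it takes 5 divisions to reduce to a base case of size 1. The algorithm makes 1 recursive call at each level.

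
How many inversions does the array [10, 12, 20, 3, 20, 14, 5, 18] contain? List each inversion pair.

Finding inversions in [10, 12, 20, 3, 20, 14, 5, 18]:

(0, 3): arr[0]=10 > arr[3]=3
(0, 6): arr[0]=10 > arr[6]=5
(1, 3): arr[1]=12 > arr[3]=3
(1, 6): arr[1]=12 > arr[6]=5
(2, 3): arr[2]=20 > arr[3]=3
(2, 5): arr[2]=20 > arr[5]=14
(2, 6): arr[2]=20 > arr[6]=5
(2, 7): arr[2]=20 > arr[7]=18
(4, 5): arr[4]=20 > arr[5]=14
(4, 6): arr[4]=20 > arr[6]=5
(4, 7): arr[4]=20 > arr[7]=18
(5, 6): arr[5]=14 > arr[6]=5

Total inversions: 12

The array has 12 inversion(s): (0,3), (0,6), (1,3), (1,6), (2,3), (2,5), (2,6), (2,7), (4,5), (4,6), (4,7), (5,6). Each pair (i,j) satisfies i < j and arr[i] > arr[j].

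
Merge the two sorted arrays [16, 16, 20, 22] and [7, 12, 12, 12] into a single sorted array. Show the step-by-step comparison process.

Merging process:

Compare 16 vs 7: take 7 from right. Merged: [7]
Compare 16 vs 12: take 12 from right. Merged: [7, 12]
Compare 16 vs 12: take 12 from right. Merged: [7, 12, 12]
Compare 16 vs 12: take 12 from right. Merged: [7, 12, 12, 12]
Append remaining from left: [16, 16, 20, 22]. Merged: [7, 12, 12, 12, 16, 16, 20, 22]

Final merged array: [7, 12, 12, 12, 16, 16, 20, 22]
Total comparisons: 4

The merged array is [7, 12, 12, 12, 16, 16, 20, 22], requiring 4 comparisons. The merge step runs in O(n) time where n is the total number of elements.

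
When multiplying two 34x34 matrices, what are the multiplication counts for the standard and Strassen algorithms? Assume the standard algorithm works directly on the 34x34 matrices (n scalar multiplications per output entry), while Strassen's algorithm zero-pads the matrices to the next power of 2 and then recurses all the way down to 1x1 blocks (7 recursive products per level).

Matrix multiplication for 34x34 matrices:

Strassen's algorithm requires power-of-2 dimensions. Pad 34x34 to 64x64 (next power of 2).

Standard algorithm: 34^3 = 39304 multiplications
Strassen's algorithm: 7^(log2(64)) = 7^6 = 117649 multiplications
Difference: 39304 - 117649 = -78345 (Strassen uses MORE here due to padding overhead — for small or just-over-power-of-2 n, padding can outweigh the per-level savings)

Standard: 39304 multiplications (34^3). Strassen: 117649 multiplications (7^6, after padding to 64x64). Strassen reduces 8 recursive multiplications to 7 at each level.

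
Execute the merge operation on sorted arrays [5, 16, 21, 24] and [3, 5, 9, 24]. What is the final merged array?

Merging process:

Compare 5 vs 3: take 3 from right. Merged: [3]
Compare 5 vs 5: take 5 from left. Merged: [3, 5]
Compare 16 vs 5: take 5 from right. Merged: [3, 5, 5]
Compare 16 vs 9: take 9 from right. Merged: [3, 5, 5, 9]
Compare 16 vs 24: take 16 from left. Merged: [3, 5, 5, 9, 16]
Compare 21 vs 24: take 21 from left. Merged: [3, 5, 5, 9, 16, 21]
Compare 24 vs 24: take 24 from left. Merged: [3, 5, 5, 9, 16, 21, 24]
Append remaining from right: [24]. Merged: [3, 5, 5, 9, 16, 21, 24, 24]

Final merged array: [3, 5, 5, 9, 16, 21, 24, 24]
Total comparisons: 7

The merged array is [3, 5, 5, 9, 16, 21, 24, 24], requiring 7 comparisons. The merge step runs in O(n) time where n is the total number of elements.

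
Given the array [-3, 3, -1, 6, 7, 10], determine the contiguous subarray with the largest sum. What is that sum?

Using Kadane's algorithm on [-3, 3, -1, 6, 7, 10]:

Scanning through the array:
Position 1 (value 3): max_ending_here = 3, max_so_far = 3
Position 2 (value -1): max_ending_here = 2, max_so_far = 3
Position 3 (value 6): max_ending_here = 8, max_so_far = 8
Position 4 (value 7): max_ending_here = 15, max_so_far = 15
Position 5 (value 10): max_ending_here = 25, max_so_far = 25

Maximum subarray: [3, -1, 6, 7, 10]
Maximum sum: 25

The maximum subarray is [3, -1, 6, 7, 10] with sum 25. This subarray runs from index 1 to index 5.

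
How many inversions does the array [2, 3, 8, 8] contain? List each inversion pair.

Finding inversions in [2, 3, 8, 8]:


Total inversions: 0

The array has 0 inversions. It is already sorted.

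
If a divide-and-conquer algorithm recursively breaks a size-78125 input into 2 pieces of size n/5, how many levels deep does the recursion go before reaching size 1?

For divide and conquer with division factor 5:

Problem sizes at each level:
Level 0: 78125
Level 1: 15625
Level 2: 3125
Level 3: 625
Level 4: 125
Level 5: 25
Level 6: 5
Level 7: 1

The root is level 0 and the size-1 base case is level 7 (the tree spans levels 0 through 7, i.e. 8 levels counting the root), so the depth is the number of divisions: log_5(78125) = 7

The recursion tree depth is log_5(78125) = 7. At each level, the problem size is divided by 5, so it takes 7 divisions to reduce to a base case of size 1. The algorithm makes 2 recursive calls at each level.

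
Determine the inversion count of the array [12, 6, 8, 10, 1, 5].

Finding inversions in [12, 6, 8, 10, 1, 5]:

(0, 1): arr[0]=12 > arr[1]=6
(0, 2): arr[0]=12 > arr[2]=8
(0, 3): arr[0]=12 > arr[3]=10
(0, 4): arr[0]=12 > arr[4]=1
(0, 5): arr[0]=12 > arr[5]=5
(1, 4): arr[1]=6 > arr[4]=1
(1, 5): arr[1]=6 > arr[5]=5
(2, 4): arr[2]=8 > arr[4]=1
(2, 5): arr[2]=8 > arr[5]=5
(3, 4): arr[3]=10 > arr[4]=1
(3, 5): arr[3]=10 > arr[5]=5

Total inversions: 11

The array has 11 inversion(s): (0,1), (0,2), (0,3), (0,4), (0,5), (1,4), (1,5), (2,4), (2,5), (3,4), (3,5). Each pair (i,j) satisfies i < j and arr[i] > arr[j].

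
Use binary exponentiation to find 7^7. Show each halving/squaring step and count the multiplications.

Computing 7^7 by squaring (build up from 7^1; each line after the first costs one multiplication):

7^1 = 7
7^2 = (7^1)^2 = 7^2 = 49
7^3 = 7 * 7^2 = 7 * 49 = 343
7^6 = (7^3)^2 = 343^2 = 117649
7^7 = 7 * 7^6 = 7 * 117649 = 823543

Result: 823543
Multiplications needed: 4 (4 lines after 7^1)

7^7 = 823543. Using exponentiation by squaring, this requires 4 multiplications. The key idea: if the exponent is even, square the half-power; if odd, multiply by the base once.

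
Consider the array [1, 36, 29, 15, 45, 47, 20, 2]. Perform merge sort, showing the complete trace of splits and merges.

Merge sort trace:

Split: [1, 36, 29, 15, 45, 47, 20, 2] -> [1, 36, 29, 15] and [45, 47, 20, 2]
  Split: [1, 36, 29, 15] -> [1, 36] and [29, 15]
    Split: [1, 36] -> [1] and [36]
    Merge: [1] + [36] -> [1, 36]
    Split: [29, 15] -> [29] and [15]
    Merge: [29] + [15] -> [15, 29]
  Merge: [1, 36] + [15, 29] -> [1, 15, 29, 36]
  Split: [45, 47, 20, 2] -> [45, 47] and [20, 2]
    Split: [45, 47] -> [45] and [47]
    Merge: [45] + [47] -> [45, 47]
    Split: [20, 2] -> [20] and [2]
    Merge: [20] + [2] -> [2, 20]
  Merge: [45, 47] + [2, 20] -> [2, 20, 45, 47]
Merge: [1, 15, 29, 36] + [2, 20, 45, 47] -> [1, 2, 15, 20, 29, 36, 45, 47]

Final sorted array: [1, 2, 15, 20, 29, 36, 45, 47]

The merge sort proceeds by recursively splitting the array and merging sorted halves.
After all merges, the sorted array is [1, 2, 15, 20, 29, 36, 45, 47].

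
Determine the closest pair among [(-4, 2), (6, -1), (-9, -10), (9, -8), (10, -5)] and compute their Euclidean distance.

Computing all pairwise distances among 5 points:

d((-4, 2), (6, -1)) = 10.4403
d((-4, 2), (-9, -10)) = 13.0
d((-4, 2), (9, -8)) = 16.4012
d((-4, 2), (10, -5)) = 15.6525
d((6, -1), (-9, -10)) = 17.4929
d((6, -1), (9, -8)) = 7.6158
d((6, -1), (10, -5)) = 5.6569
d((-9, -10), (9, -8)) = 18.1108
d((-9, -10), (10, -5)) = 19.6469
d((9, -8), (10, -5)) = 3.1623 <-- minimum

Closest pair: (9, -8) and (10, -5) with distance 3.1623

The closest pair is (9, -8) and (10, -5) with Euclidean distance 3.1623. For 5 points, brute-force pairwise comparison is shown above. For large n, the divide-and-conquer algorithm (sort by x, recurse on halves, check the dividing strip) achieves O(n log n).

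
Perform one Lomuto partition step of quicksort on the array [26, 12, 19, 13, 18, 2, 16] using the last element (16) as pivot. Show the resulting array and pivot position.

Lomuto partition with pivot = 16:

Initial array: [26, 12, 19, 13, 18, 2, 16]

arr[0]=26 > 16: no swap
arr[1]=12 <= 16: swap with position 0, array becomes [12, 26, 19, 13, 18, 2, 16]
arr[2]=19 > 16: no swap
arr[3]=13 <= 16: swap with position 1, array becomes [12, 13, 19, 26, 18, 2, 16]
arr[4]=18 > 16: no swap
arr[5]=2 <= 16: swap with position 2, array becomes [12, 13, 2, 26, 18, 19, 16]

Place pivot at position 3: [12, 13, 2, 16, 18, 19, 26]
Pivot position: 3

After partitioning with pivot 16, the array becomes [12, 13, 2, 16, 18, 19, 26]. The pivot is placed at index 3. All elements to the left of the pivot are <= 16, and all elements to the right are > 16.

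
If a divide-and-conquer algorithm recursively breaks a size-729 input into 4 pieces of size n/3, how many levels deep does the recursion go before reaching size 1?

For divide and conquer with division factor 3:

Problem sizes at each level:
Level 0: 729
Level 1: 243
Level 2: 81
Level 3: 27
Level 4: 9
Level 5: 3
Level 6: 1

The root is level 0 and the size-1 base case is level 6 (the tree spans levels 0 through 6, i.e. 7 levels counting the root), so the depth is the number of divisions: log_3(729) = 6

The recursion tree depth is log_3(729) = 6. At each level, the problem size is divided by 3, so it takes 6 divisions to reduce to a base case of size 1. The algorithm makes 4 recursive calls at each level.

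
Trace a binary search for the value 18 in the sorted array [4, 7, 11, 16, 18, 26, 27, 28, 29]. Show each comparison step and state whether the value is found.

Binary search for 18 in [4, 7, 11, 16, 18, 26, 27, 28, 29]:

lo=0, hi=8, mid=4, arr[mid]=18 -> Found target at index 4!

Binary search finds 18 at index 4 after 1 comparisons. The search repeatedly halves the search space by comparing with the middle element.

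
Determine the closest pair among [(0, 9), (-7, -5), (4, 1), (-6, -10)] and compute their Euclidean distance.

Computing all pairwise distances among 4 points:

d((0, 9), (-7, -5)) = 15.6525
d((0, 9), (4, 1)) = 8.9443
d((0, 9), (-6, -10)) = 19.9249
d((-7, -5), (4, 1)) = 12.53
d((-7, -5), (-6, -10)) = 5.099 <-- minimum
d((4, 1), (-6, -10)) = 14.8661

Closest pair: (-7, -5) and (-6, -10) with distance 5.099

The closest pair is (-7, -5) and (-6, -10) with Euclidean distance 5.099. For 4 points, brute-force pairwise comparison is shown above. For large n, the divide-and-conquer algorithm (sort by x, recurse on halves, check the dividing strip) achieves O(n log n).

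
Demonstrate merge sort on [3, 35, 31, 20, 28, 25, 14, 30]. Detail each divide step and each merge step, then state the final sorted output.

Merge sort trace:

Split: [3, 35, 31, 20, 28, 25, 14, 30] -> [3, 35, 31, 20] and [28, 25, 14, 30]
  Split: [3, 35, 31, 20] -> [3, 35] and [31, 20]
    Split: [3, 35] -> [3] and [35]
    Merge: [3] + [35] -> [3, 35]
    Split: [31, 20] -> [31] and [20]
    Merge: [31] + [20] -> [20, 31]
  Merge: [3, 35] + [20, 31] -> [3, 20, 31, 35]
  Split: [28, 25, 14, 30] -> [28, 25] and [14, 30]
    Split: [28, 25] -> [28] and [25]
    Merge: [28] + [25] -> [25, 28]
    Split: [14, 30] -> [14] and [30]
    Merge: [14] + [30] -> [14, 30]
  Merge: [25, 28] + [14, 30] -> [14, 25, 28, 30]
Merge: [3, 20, 31, 35] + [14, 25, 28, 30] -> [3, 14, 20, 25, 28, 30, 31, 35]

Final sorted array: [3, 14, 20, 25, 28, 30, 31, 35]

The merge sort proceeds by recursively splitting the array and merging sorted halves.
After all merges, the sorted array is [3, 14, 20, 25, 28, 30, 31, 35].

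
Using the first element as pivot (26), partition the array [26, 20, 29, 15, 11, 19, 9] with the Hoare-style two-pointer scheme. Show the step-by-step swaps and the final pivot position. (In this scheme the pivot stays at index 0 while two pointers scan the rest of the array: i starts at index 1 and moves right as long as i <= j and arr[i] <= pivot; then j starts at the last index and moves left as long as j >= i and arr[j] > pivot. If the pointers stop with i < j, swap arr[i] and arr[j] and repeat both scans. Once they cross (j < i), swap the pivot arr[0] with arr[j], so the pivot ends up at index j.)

Hoare-style two-pointer partition with pivot = 26:

Initial array: [26, 20, 29, 15, 11, 19, 9]

Pointers start at i = 1, j = 6.
i stops at index 2 (arr[2]=29 > 26), j stops at index 6 (arr[6]=9 <= 26): swap arr[2] and arr[6], array becomes [26, 20, 9, 15, 11, 19, 29]
i ends at 6, j ends at 5: the pointers have crossed (j < i), so scanning stops.

Swap pivot arr[0] with arr[5] to place pivot at position 5: [19, 20, 9, 15, 11, 26, 29]
Pivot position: 5

After partitioning with pivot 26, the array becomes [19, 20, 9, 15, 11, 26, 29]. The pivot is placed at index 5. All elements to the left of the pivot are <= 26, and all elements to the right are > 26.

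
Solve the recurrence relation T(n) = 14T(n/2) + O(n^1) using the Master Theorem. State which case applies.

Master Theorem for T(n) = 14T(n/2) + O(n^1):

a = 14, b = 2, c = 1
log_b(a) = log_2(14) = 3.8074

Case 1: c = 1 < log_2(14) = 3.8074
T(n) = O(n^(log_2 14))

For T(n) = 14T(n/2) + O(n^1): log_2(14) = 3.8074. This is Case 1 of the Master Theorem (c < log_b(a), work dominated by leaves), giving O(n^(log_2 14)).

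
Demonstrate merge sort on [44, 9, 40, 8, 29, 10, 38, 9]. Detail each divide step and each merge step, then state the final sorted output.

Merge sort trace:

Split: [44, 9, 40, 8, 29, 10, 38, 9] -> [44, 9, 40, 8] and [29, 10, 38, 9]
  Split: [44, 9, 40, 8] -> [44, 9] and [40, 8]
    Split: [44, 9] -> [44] and [9]
    Merge: [44] + [9] -> [9, 44]
    Split: [40, 8] -> [40] and [8]
    Merge: [40] + [8] -> [8, 40]
  Merge: [9, 44] + [8, 40] -> [8, 9, 40, 44]
  Split: [29, 10, 38, 9] -> [29, 10] and [38, 9]
    Split: [29, 10] -> [29] and [10]
    Merge: [29] + [10] -> [10, 29]
    Split: [38, 9] -> [38] and [9]
    Merge: [38] + [9] -> [9, 38]
  Merge: [10, 29] + [9, 38] -> [9, 10, 29, 38]
Merge: [8, 9, 40, 44] + [9, 10, 29, 38] -> [8, 9, 9, 10, 29, 38, 40, 44]

Final sorted array: [8, 9, 9, 10, 29, 38, 40, 44]

The merge sort proceeds by recursively splitting the array and merging sorted halves.
After all merges, the sorted array is [8, 9, 9, 10, 29, 38, 40, 44].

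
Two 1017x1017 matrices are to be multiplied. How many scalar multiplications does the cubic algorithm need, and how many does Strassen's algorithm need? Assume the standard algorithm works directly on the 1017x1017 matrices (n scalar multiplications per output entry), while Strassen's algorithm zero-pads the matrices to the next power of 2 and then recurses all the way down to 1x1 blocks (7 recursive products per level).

Matrix multiplication for 1017x1017 matrices:

Strassen's algorithm requires power-of-2 dimensions. Pad 1017x1017 to 1024x1024 (next power of 2).

Standard algorithm: 1017^3 = 1051871913 multiplications
Strassen's algorithm: 7^(log2(1024)) = 7^10 = 282475249 multiplications
Savings: 1051871913 - 282475249 = 769396664 multiplications

Standard: 1051871913 multiplications (1017^3). Strassen: 282475249 multiplications (7^10, after padding to 1024x1024). Strassen reduces 8 recursive multiplications to 7 at each level.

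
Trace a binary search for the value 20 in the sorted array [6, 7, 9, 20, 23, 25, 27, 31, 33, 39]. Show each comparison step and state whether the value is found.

Binary search for 20 in [6, 7, 9, 20, 23, 25, 27, 31, 33, 39]:

lo=0, hi=9, mid=4, arr[mid]=23 -> 23 > 20, search left half
lo=0, hi=3, mid=1, arr[mid]=7 -> 7 < 20, search right half
lo=2, hi=3, mid=2, arr[mid]=9 -> 9 < 20, search right half
lo=3, hi=3, mid=3, arr[mid]=20 -> Found target at index 3!

Binary search finds 20 at index 3 after 4 comparisons. The search repeatedly halves the search space by comparing with the middle element.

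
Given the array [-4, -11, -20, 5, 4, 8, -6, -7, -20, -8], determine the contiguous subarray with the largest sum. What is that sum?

Using Kadane's algorithm on [-4, -11, -20, 5, 4, 8, -6, -7, -20, -8]:

Scanning through the array:
Position 1 (value -11): max_ending_here = -11, max_so_far = -4
Position 2 (value -20): max_ending_here = -20, max_so_far = -4
Position 3 (value 5): max_ending_here = 5, max_so_far = 5
Position 4 (value 4): max_ending_here = 9, max_so_far = 9
Position 5 (value 8): max_ending_here = 17, max_so_far = 17
Position 6 (value -6): max_ending_here = 11, max_so_far = 17
Position 7 (value -7): max_ending_here = 4, max_so_far = 17
Position 8 (value -20): max_ending_here = -16, max_so_far = 17
Position 9 (value -8): max_ending_here = -8, max_so_far = 17

Maximum subarray: [5, 4, 8]
Maximum sum: 17

The maximum subarray is [5, 4, 8] with sum 17. This subarray runs from index 3 to index 5.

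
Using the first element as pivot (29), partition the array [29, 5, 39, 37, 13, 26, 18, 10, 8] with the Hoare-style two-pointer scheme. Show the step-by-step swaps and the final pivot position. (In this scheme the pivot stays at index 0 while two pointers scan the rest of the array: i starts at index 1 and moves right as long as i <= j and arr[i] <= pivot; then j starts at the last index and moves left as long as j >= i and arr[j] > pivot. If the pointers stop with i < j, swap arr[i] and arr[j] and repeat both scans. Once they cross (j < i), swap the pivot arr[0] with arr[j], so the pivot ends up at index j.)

Hoare-style two-pointer partition with pivot = 29:

Initial array: [29, 5, 39, 37, 13, 26, 18, 10, 8]

Pointers start at i = 1, j = 8.
i stops at index 2 (arr[2]=39 > 29), j stops at index 8 (arr[8]=8 <= 29): swap arr[2] and arr[8], array becomes [29, 5, 8, 37, 13, 26, 18, 10, 39]
i stops at index 3 (arr[3]=37 > 29), j stops at index 7 (arr[7]=10 <= 29): swap arr[3] and arr[7], array becomes [29, 5, 8, 10, 13, 26, 18, 37, 39]
i ends at 7, j ends at 6: the pointers have crossed (j < i), so scanning stops.

Swap pivot arr[0] with arr[6] to place pivot at position 6: [18, 5, 8, 10, 13, 26, 29, 37, 39]
Pivot position: 6

After partitioning with pivot 29, the array becomes [18, 5, 8, 10, 13, 26, 29, 37, 39]. The pivot is placed at index 6. All elements to the left of the pivot are <= 29, and all elements to the right are > 29.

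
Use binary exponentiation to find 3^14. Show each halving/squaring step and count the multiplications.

Computing 3^14 by squaring (build up from 3^1; each line after the first costs one multiplication):

3^1 = 3
3^2 = (3^1)^2 = 3^2 = 9
3^3 = 3 * 3^2 = 3 * 9 = 27
3^6 = (3^3)^2 = 27^2 = 729
3^7 = 3 * 3^6 = 3 * 729 = 2187
3^14 = (3^7)^2 = 2187^2 = 4782969

Result: 4782969
Multiplications needed: 5 (5 lines after 3^1)

3^14 = 4782969. Using exponentiation by squaring, this requires 5 multiplications. The key idea: if the exponent is even, square the half-power; if odd, multiply by the base once.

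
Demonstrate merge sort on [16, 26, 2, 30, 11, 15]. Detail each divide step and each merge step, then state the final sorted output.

Merge sort trace:

Split: [16, 26, 2, 30, 11, 15] -> [16, 26, 2] and [30, 11, 15]
  Split: [16, 26, 2] -> [16] and [26, 2]
    Split: [26, 2] -> [26] and [2]
    Merge: [26] + [2] -> [2, 26]
  Merge: [16] + [2, 26] -> [2, 16, 26]
  Split: [30, 11, 15] -> [30] and [11, 15]
    Split: [11, 15] -> [11] and [15]
    Merge: [11] + [15] -> [11, 15]
  Merge: [30] + [11, 15] -> [11, 15, 30]
Merge: [2, 16, 26] + [11, 15, 30] -> [2, 11, 15, 16, 26, 30]

Final sorted array: [2, 11, 15, 16, 26, 30]

The merge sort proceeds by recursively splitting the array and merging sorted halves.
After all merges, the sorted array is [2, 11, 15, 16, 26, 30].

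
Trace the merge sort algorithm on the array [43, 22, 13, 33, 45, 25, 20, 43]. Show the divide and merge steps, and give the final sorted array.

Merge sort trace:

Split: [43, 22, 13, 33, 45, 25, 20, 43] -> [43, 22, 13, 33] and [45, 25, 20, 43]
  Split: [43, 22, 13, 33] -> [43, 22] and [13, 33]
    Split: [43, 22] -> [43] and [22]
    Merge: [43] + [22] -> [22, 43]
    Split: [13, 33] -> [13] and [33]
    Merge: [13] + [33] -> [13, 33]
  Merge: [22, 43] + [13, 33] -> [13, 22, 33, 43]
  Split: [45, 25, 20, 43] -> [45, 25] and [20, 43]
    Split: [45, 25] -> [45] and [25]
    Merge: [45] + [25] -> [25, 45]
    Split: [20, 43] -> [20] and [43]
    Merge: [20] + [43] -> [20, 43]
  Merge: [25, 45] + [20, 43] -> [20, 25, 43, 45]
Merge: [13, 22, 33, 43] + [20, 25, 43, 45] -> [13, 20, 22, 25, 33, 43, 43, 45]

Final sorted array: [13, 20, 22, 25, 33, 43, 43, 45]

The merge sort proceeds by recursively splitting the array and merging sorted halves.
After all merges, the sorted array is [13, 20, 22, 25, 33, 43, 43, 45].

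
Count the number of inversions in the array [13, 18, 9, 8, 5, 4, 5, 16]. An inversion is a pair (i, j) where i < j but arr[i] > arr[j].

Finding inversions in [13, 18, 9, 8, 5, 4, 5, 16]:

(0, 2): arr[0]=13 > arr[2]=9
(0, 3): arr[0]=13 > arr[3]=8
(0, 4): arr[0]=13 > arr[4]=5
(0, 5): arr[0]=13 > arr[5]=4
(0, 6): arr[0]=13 > arr[6]=5
(1, 2): arr[1]=18 > arr[2]=9
(1, 3): arr[1]=18 > arr[3]=8
(1, 4): arr[1]=18 > arr[4]=5
(1, 5): arr[1]=18 > arr[5]=4
(1, 6): arr[1]=18 > arr[6]=5
(1, 7): arr[1]=18 > arr[7]=16
(2, 3): arr[2]=9 > arr[3]=8
(2, 4): arr[2]=9 > arr[4]=5
(2, 5): arr[2]=9 > arr[5]=4
(2, 6): arr[2]=9 > arr[6]=5
(3, 4): arr[3]=8 > arr[4]=5
(3, 5): arr[3]=8 > arr[5]=4
(3, 6): arr[3]=8 > arr[6]=5
(4, 5): arr[4]=5 > arr[5]=4

Total inversions: 19

The array has 19 inversion(s): (0,2), (0,3), (0,4), (0,5), (0,6), (1,2), (1,3), (1,4), (1,5), (1,6), (1,7), (2,3), (2,4), (2,5), (2,6), (3,4), (3,5), (3,6), (4,5). Each pair (i,j) satisfies i < j and arr[i] > arr[j].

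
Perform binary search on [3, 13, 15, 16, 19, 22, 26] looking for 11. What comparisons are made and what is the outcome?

Binary search for 11 in [3, 13, 15, 16, 19, 22, 26]:

lo=0, hi=6, mid=3, arr[mid]=16 -> 16 > 11, search left half
lo=0, hi=2, mid=1, arr[mid]=13 -> 13 > 11, search left half
lo=0, hi=0, mid=0, arr[mid]=3 -> 3 < 11, search right half
lo=1 > hi=0, target 11 not found

Binary search determines that 11 is not in the array after 3 comparisons. The search space was exhausted without finding the target.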